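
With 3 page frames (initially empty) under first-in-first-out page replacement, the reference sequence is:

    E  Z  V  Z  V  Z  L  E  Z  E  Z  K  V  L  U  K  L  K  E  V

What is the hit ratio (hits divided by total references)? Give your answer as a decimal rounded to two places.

E → miss, frames {E}
Z → miss, frames {E,Z}
V → miss, frames {E,Z,V}
Z → hit
V → hit
Z → hit
L → miss, evict E, frames {Z,V,L}
E → miss, evict Z, frames {V,L,E}
Z → miss, evict V, frames {L,E,Z}
E → hit
Z → hit
K → miss, evict L, frames {E,Z,K}
V → miss, evict E, frames {Z,K,V}
L → miss, evict Z, frames {K,V,L}
U → miss, evict K, frames {V,L,U}
K → miss, evict V, frames {L,U,K}
L → hit
K → hit
E → miss, evict L, frames {U,K,E}
V → miss, evict U, frames {K,E,V}
Hits: 7 of 20 references → 7/20 = 0.3500.

0.35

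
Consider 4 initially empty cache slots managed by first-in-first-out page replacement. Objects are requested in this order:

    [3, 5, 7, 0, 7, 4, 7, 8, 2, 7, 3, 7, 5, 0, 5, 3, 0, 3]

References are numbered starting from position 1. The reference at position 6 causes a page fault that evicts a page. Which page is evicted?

pos 1: 3 -> fault, frames {3}
pos 2: 5 -> fault, frames {3,5}
pos 3: 7 -> fault, frames {3,5,7}
pos 4: 0 -> fault, frames {3,5,7,0}
pos 5: 7 -> hit
pos 6: 4 -> fault, evict 3, frames {5,7,0,4}
At position 6, page 3 is evicted.

3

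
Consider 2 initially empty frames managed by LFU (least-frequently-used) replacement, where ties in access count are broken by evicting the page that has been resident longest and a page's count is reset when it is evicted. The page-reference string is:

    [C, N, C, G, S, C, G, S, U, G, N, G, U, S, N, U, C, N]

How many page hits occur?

3

C: fault, frames [C]
N: fault, frames [C, N]
C: hit
G: fault, evict N, frames [C, G]
S: fault, evict G, frames [C, S]
C: hit
G: fault, evict S, frames [C, G]
S: fault, evict G, frames [C, S]
U: fault, evict S, frames [C, U]
G: fault, evict U, frames [C, G]
N: fault, evict G, frames [C, N]
G: fault, evict N, frames [C, G]
U: fault, evict G, frames [C, U]
S: fault, evict U, frames [C, S]
N: fault, evict S, frames [C, N]
U: fault, evict N, frames [C, U]
C: hit
N: fault, evict U, frames [C, N]
Hits: 3.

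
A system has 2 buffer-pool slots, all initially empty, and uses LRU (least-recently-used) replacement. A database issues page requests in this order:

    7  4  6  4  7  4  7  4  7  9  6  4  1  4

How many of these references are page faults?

7 -> fault, frames {7}
4 -> fault, frames {7,4}
6 -> fault, evict 7, frames {4,6}
4 -> hit
7 -> fault, evict 6, frames {4,7}
4 -> hit
7 -> hit
4 -> hit
7 -> hit
9 -> fault, evict 4, frames {7,9}
6 -> fault, evict 7, frames {9,6}
4 -> fault, evict 9, frames {6,4}
1 -> fault, evict 6, frames {4,1}
4 -> hit
Page faults: 8.

8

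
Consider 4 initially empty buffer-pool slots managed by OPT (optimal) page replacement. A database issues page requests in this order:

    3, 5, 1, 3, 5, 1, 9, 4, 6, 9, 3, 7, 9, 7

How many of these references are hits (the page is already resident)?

3: miss, frames {3}
5: miss, frames {3,5}
1: miss, frames {3,5,1}
3: hit
5: hit
1: hit
9: miss, frames {3,5,1,9}
4: miss, evict 1, frames {3,5,9,4}
6: miss, evict 4, frames {3,5,9,6}
9: hit
3: hit
7: miss, evict 6, frames {3,5,9,7}
9: hit
7: hit
Hits: 7.

7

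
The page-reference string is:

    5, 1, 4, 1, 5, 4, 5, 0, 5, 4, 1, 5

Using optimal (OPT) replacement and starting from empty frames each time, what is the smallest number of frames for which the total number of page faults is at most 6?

f=1: 12 faults
f=2: 7 faults
f=3: 5 faults
f=4: 4 faults
Smallest f with faults ≤ 6 is 3.

3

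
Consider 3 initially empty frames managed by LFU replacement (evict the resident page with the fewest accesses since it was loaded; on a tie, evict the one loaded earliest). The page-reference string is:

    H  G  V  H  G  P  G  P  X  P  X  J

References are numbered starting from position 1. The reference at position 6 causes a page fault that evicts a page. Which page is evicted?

V

pos 1: H → fault, frames [H]
pos 2: G → fault, frames [H, G]
pos 3: V → fault, frames [H, G, V]
pos 4: H → hit
pos 5: G → hit
pos 6: P → fault, evict V, frames [H, G, P]
At position 6, page V is evicted.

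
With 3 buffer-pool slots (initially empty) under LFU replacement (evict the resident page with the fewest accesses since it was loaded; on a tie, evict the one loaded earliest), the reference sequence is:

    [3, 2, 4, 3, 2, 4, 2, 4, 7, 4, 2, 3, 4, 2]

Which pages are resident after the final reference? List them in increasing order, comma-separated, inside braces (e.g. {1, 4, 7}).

{2, 3, 4}

3 -> fault, frames {3}
2 -> fault, frames {3,2}
4 -> fault, frames {3,2,4}
3 -> hit
2 -> hit
4 -> hit
2 -> hit
4 -> hit
7 -> fault, evict 3, frames {2,4,7}
4 -> hit
2 -> hit
3 -> fault, evict 7, frames {2,4,3}
4 -> hit
2 -> hit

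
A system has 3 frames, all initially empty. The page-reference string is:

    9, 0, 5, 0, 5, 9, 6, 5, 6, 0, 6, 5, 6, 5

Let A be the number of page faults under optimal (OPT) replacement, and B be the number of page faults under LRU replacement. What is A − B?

-1

Under OPT: F F F . . . F . . . . . . . → 4 faults.
Under LRU: F F F . . . F . . F . . . . → 5 faults.
A − B = 4 − 5 = -1.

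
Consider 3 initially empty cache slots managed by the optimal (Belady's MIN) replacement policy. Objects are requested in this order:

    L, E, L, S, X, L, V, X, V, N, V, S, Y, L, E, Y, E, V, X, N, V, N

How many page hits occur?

L: fault, frames (L)
E: fault, frames (L E)
L: hit
S: fault, frames (L E S)
X: fault, evict E, frames (L S X)
L: hit
V: fault, evict L, frames (S X V)
X: hit
V: hit
N: fault, evict X, frames (S V N)
V: hit
S: hit
Y: fault, evict S, frames (V N Y)
L: fault, evict N, frames (V Y L)
E: fault, evict L, frames (V Y E)
Y: hit
E: hit
V: hit
X: fault, evict E, frames (V Y X)
N: fault, evict X, frames (V Y N)
V: hit
N: hit
Hits: 11.

11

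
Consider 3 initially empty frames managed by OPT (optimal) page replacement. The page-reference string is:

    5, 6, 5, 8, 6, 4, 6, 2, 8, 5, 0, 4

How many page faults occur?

5: miss, frames {5}
6: miss, frames {5,6}
5: hit
8: miss, frames {5,6,8}
6: hit
4: miss, evict 5, frames {6,8,4}
6: hit
2: miss, evict 6, frames {8,4,2}
8: hit
5: miss, evict 2, frames {8,4,5}
0: miss, evict 5, frames {8,4,0}
4: hit
Page faults: 7.

7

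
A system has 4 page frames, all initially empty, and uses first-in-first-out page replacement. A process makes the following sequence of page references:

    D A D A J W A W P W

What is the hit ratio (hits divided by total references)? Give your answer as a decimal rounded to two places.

0.50

D: miss, frames [D]
A: miss, frames [D, A]
D: hit
A: hit
J: miss, frames [D, A, J]
W: miss, frames [D, A, J, W]
A: hit
W: hit
P: miss, evict D, frames [A, J, W, P]
W: hit
Hits: 5 of 10 references → 5/10 = 0.5000.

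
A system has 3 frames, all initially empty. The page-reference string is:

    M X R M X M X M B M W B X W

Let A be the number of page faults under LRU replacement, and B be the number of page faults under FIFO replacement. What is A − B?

Under LRU: F F F . . . . . F . F . F . → 6 faults.
Under FIFO: F F F . . . . . F F F . F . → 7 faults.
A − B = 6 − 7 = -1.

-1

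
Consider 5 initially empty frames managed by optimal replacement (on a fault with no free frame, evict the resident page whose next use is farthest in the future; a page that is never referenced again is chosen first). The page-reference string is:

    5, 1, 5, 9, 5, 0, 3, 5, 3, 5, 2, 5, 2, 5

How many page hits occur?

8

5: miss, frames (5)
1: miss, frames (5 1)
5: hit
9: miss, frames (5 1 9)
5: hit
0: miss, frames (5 1 9 0)
3: miss, frames (5 1 9 0 3)
5: hit
3: hit
5: hit
2: miss, evict 3, frames (5 1 9 0 2)
5: hit
2: hit
5: hit
Hits: 8.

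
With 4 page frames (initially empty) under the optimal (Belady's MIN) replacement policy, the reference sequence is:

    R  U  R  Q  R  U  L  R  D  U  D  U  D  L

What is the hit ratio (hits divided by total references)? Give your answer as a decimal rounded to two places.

0.64

R: miss, frames (R)
U: miss, frames (R U)
R: hit
Q: miss, frames (R U Q)
R: hit
U: hit
L: miss, frames (R U Q L)
R: hit
D: miss, evict Q, frames (R U L D)
U: hit
D: hit
U: hit
D: hit
L: hit
Hits: 9 of 14 references → 9/14 = 0.6429.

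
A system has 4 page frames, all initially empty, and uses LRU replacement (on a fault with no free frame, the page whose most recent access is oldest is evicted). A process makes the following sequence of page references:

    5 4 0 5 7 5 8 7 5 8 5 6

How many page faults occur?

5 -> fault, frames [5]
4 -> fault, frames [5, 4]
0 -> fault, frames [5, 4, 0]
5 -> hit
7 -> fault, frames [4, 0, 5, 7]
5 -> hit
8 -> fault, evict 4, frames [0, 7, 5, 8]
7 -> hit
5 -> hit
8 -> hit
5 -> hit
6 -> fault, evict 0, frames [7, 8, 5, 6]
Page faults: 6.

6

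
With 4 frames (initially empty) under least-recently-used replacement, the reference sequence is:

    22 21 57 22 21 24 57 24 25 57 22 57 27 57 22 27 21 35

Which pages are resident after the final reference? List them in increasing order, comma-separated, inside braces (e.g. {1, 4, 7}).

22 -> fault, frames [22]
21 -> fault, frames [22, 21]
57 -> fault, frames [22, 21, 57]
22 -> hit
21 -> hit
24 -> fault, frames [57, 22, 21, 24]
57 -> hit
24 -> hit
25 -> fault, evict 22, frames [21, 57, 24, 25]
57 -> hit
22 -> fault, evict 21, frames [24, 25, 57, 22]
57 -> hit
27 -> fault, evict 24, frames [25, 22, 57, 27]
57 -> hit
22 -> hit
27 -> hit
21 -> fault, evict 25, frames [57, 22, 27, 21]
35 -> fault, evict 57, frames [22, 27, 21, 35]

{21, 22, 27, 35}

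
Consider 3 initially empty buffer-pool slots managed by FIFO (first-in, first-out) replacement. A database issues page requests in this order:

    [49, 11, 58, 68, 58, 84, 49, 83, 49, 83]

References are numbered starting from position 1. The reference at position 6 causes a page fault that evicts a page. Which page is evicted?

11

pos 1: 49 -> miss, frames {49}
pos 2: 11 -> miss, frames {49,11}
pos 3: 58 -> miss, frames {49,11,58}
pos 4: 68 -> miss, evict 49, frames {11,58,68}
pos 5: 58 -> hit
pos 6: 84 -> miss, evict 11, frames {58,68,84}
At position 6, page 11 is evicted.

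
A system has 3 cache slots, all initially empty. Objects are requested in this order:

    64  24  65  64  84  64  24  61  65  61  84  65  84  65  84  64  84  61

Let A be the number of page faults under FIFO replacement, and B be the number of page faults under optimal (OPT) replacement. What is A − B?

4

Under FIFO: F F F . F F F F F . F . . . . F . F → 11 faults.
Under OPT: F F F . F . . F F . . . . . . F . . → 7 faults.
A − B = 11 − 7 = 4.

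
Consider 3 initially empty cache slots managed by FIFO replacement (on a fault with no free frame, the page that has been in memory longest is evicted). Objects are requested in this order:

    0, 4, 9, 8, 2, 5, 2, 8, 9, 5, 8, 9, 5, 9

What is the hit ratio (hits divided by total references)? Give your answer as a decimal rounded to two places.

0 → fault, frames {0}
4 → fault, frames {0,4}
9 → fault, frames {0,4,9}
8 → fault, evict 0, frames {4,9,8}
2 → fault, evict 4, frames {9,8,2}
5 → fault, evict 9, frames {8,2,5}
2 → hit
8 → hit
9 → fault, evict 8, frames {2,5,9}
5 → hit
8 → fault, evict 2, frames {5,9,8}
9 → hit
5 → hit
9 → hit
Hits: 6 of 14 references → 6/14 = 0.4286.

0.43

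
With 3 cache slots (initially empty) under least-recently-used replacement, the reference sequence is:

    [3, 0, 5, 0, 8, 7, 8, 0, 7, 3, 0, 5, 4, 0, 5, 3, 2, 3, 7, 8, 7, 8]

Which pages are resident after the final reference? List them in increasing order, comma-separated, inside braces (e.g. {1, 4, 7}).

{3, 7, 8}

3 → miss, frames {3}
0 → miss, frames {3,0}
5 → miss, frames {3,0,5}
0 → hit
8 → miss, evict 3, frames {5,0,8}
7 → miss, evict 5, frames {0,8,7}
8 → hit
0 → hit
7 → hit
3 → miss, evict 8, frames {0,7,3}
0 → hit
5 → miss, evict 7, frames {3,0,5}
4 → miss, evict 3, frames {0,5,4}
0 → hit
5 → hit
3 → miss, evict 4, frames {0,5,3}
2 → miss, evict 0, frames {5,3,2}
3 → hit
7 → miss, evict 5, frames {2,3,7}
8 → miss, evict 2, frames {3,7,8}
7 → hit
8 → hit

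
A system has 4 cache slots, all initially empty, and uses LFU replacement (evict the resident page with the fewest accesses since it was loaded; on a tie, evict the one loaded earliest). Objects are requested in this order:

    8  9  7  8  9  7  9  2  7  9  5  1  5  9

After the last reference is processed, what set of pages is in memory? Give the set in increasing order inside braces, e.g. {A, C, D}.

{5, 7, 8, 9}

8 -> fault, frames (8)
9 -> fault, frames (8 9)
7 -> fault, frames (8 9 7)
8 -> hit
9 -> hit
7 -> hit
9 -> hit
2 -> fault, frames (8 9 7 2)
7 -> hit
9 -> hit
5 -> fault, evict 2, frames (8 9 7 5)
1 -> fault, evict 5, frames (8 9 7 1)
5 -> fault, evict 1, frames (8 9 7 5)
9 -> hit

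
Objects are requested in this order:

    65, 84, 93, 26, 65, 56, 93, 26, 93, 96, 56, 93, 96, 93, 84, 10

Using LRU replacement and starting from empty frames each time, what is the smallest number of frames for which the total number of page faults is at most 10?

f=1: 16 faults
f=2: 14 faults
f=3: 12 faults
f=4: 8 faults
f=5: 8 faults
f=6: 7 faults
f=7: 7 faults
Smallest f with faults ≤ 10 is 4.

4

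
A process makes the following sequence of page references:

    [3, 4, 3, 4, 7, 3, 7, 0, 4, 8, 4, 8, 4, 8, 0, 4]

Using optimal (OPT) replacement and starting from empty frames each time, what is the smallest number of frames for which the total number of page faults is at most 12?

2

f=1: 16 faults
f=2: 7 faults
f=3: 5 faults
f=4: 5 faults
f=5: 5 faults
Smallest f with faults ≤ 12 is 2.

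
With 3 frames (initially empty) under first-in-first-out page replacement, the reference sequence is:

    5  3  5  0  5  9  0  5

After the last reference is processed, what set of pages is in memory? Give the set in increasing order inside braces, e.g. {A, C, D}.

5 -> miss, frames [5]
3 -> miss, frames [5, 3]
5 -> hit
0 -> miss, frames [5, 3, 0]
5 -> hit
9 -> miss, evict 5, frames [3, 0, 9]
0 -> hit
5 -> miss, evict 3, frames [0, 9, 5]

{0, 5, 9}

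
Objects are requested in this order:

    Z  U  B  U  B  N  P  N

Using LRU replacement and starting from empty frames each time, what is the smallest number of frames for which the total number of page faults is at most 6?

f=1: 8 faults
f=2: 5 faults
f=3: 5 faults
f=4: 5 faults
f=5: 5 faults
Smallest f with faults ≤ 6 is 2.

2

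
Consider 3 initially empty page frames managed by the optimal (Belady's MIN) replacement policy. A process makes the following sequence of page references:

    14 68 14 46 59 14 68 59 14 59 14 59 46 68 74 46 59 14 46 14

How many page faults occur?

14: miss, frames (14)
68: miss, frames (14 68)
14: hit
46: miss, frames (14 68 46)
59: miss, evict 46, frames (14 68 59)
14: hit
68: hit
59: hit
14: hit
59: hit
14: hit
59: hit
46: miss, evict 14, frames (68 59 46)
68: hit
74: miss, evict 68, frames (59 46 74)
46: hit
59: hit
14: miss, evict 74, frames (59 46 14)
46: hit
14: hit
Page faults: 7.

7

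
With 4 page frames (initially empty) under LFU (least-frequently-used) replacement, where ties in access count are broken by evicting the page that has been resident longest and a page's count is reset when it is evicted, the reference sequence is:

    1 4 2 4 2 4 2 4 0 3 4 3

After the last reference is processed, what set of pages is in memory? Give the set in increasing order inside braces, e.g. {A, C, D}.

1 → fault, frames [1]
4 → fault, frames [1, 4]
2 → fault, frames [1, 4, 2]
4 → hit
2 → hit
4 → hit
2 → hit
4 → hit
0 → fault, frames [1, 4, 2, 0]
3 → fault, evict 1, frames [4, 2, 0, 3]
4 → hit
3 → hit

{0, 2, 3, 4}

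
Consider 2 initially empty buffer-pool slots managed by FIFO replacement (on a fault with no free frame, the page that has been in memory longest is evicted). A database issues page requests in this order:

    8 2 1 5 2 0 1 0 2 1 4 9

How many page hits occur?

8 -> fault, frames [8]
2 -> fault, frames [8, 2]
1 -> fault, evict 8, frames [2, 1]
5 -> fault, evict 2, frames [1, 5]
2 -> fault, evict 1, frames [5, 2]
0 -> fault, evict 5, frames [2, 0]
1 -> fault, evict 2, frames [0, 1]
0 -> hit
2 -> fault, evict 0, frames [1, 2]
1 -> hit
4 -> fault, evict 1, frames [2, 4]
9 -> fault, evict 2, frames [4, 9]
Hits: 2.

2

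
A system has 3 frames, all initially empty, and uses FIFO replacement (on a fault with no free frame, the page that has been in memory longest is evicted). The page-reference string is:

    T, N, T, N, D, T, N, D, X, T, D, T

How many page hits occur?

7

T: fault, frames [T]
N: fault, frames [T, N]
T: hit
N: hit
D: fault, frames [T, N, D]
T: hit
N: hit
D: hit
X: fault, evict T, frames [N, D, X]
T: fault, evict N, frames [D, X, T]
D: hit
T: hit
Hits: 7.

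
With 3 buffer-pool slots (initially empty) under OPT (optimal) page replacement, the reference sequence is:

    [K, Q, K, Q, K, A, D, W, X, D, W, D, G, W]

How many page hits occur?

7

K -> fault, frames [K]
Q -> fault, frames [K, Q]
K -> hit
Q -> hit
K -> hit
A -> fault, frames [K, Q, A]
D -> fault, evict A, frames [K, Q, D]
W -> fault, evict Q, frames [K, D, W]
X -> fault, evict K, frames [D, W, X]
D -> hit
W -> hit
D -> hit
G -> fault, evict X, frames [D, W, G]
W -> hit
Hits: 7.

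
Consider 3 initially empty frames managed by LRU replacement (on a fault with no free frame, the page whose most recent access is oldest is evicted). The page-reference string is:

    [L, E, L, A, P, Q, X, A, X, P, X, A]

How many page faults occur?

L → miss, frames [L]
E → miss, frames [L, E]
L → hit
A → miss, frames [E, L, A]
P → miss, evict E, frames [L, A, P]
Q → miss, evict L, frames [A, P, Q]
X → miss, evict A, frames [P, Q, X]
A → miss, evict P, frames [Q, X, A]
X → hit
P → miss, evict Q, frames [A, X, P]
X → hit
A → hit
Page faults: 8.

8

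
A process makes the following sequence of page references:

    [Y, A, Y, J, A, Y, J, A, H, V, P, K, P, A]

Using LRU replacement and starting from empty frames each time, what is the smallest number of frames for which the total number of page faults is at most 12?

f=1: 14 faults
f=2: 12 faults
f=3: 8 faults
f=4: 8 faults
f=5: 7 faults
f=6: 7 faults
f=7: 7 faults
Smallest f with faults ≤ 12 is 2.

2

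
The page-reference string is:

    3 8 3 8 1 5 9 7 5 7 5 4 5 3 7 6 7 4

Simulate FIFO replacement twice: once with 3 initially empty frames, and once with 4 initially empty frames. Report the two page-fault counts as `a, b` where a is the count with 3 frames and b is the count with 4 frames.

3 frames: F F . . F F F F . . . F F F F F . F → 12 faults.
4 frames: F F . . F F F F . . . F . F . F . . → 9 faults.
9 < 12: adding a frame reduced faults, as is typical.

12, 9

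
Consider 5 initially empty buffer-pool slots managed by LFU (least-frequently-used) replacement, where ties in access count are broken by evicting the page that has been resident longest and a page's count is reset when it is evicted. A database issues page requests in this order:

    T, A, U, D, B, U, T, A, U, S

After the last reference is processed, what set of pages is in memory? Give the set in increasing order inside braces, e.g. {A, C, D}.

{A, B, S, T, U}

T -> fault, frames {T}
A -> fault, frames {T,A}
U -> fault, frames {T,A,U}
D -> fault, frames {T,A,U,D}
B -> fault, frames {T,A,U,D,B}
U -> hit
T -> hit
A -> hit
U -> hit
S -> fault, evict D, frames {T,A,U,B,S}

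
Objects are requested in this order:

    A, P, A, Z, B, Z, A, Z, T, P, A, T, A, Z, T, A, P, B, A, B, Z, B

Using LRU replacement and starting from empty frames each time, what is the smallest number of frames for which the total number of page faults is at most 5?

5

f=1: 22 faults
f=2: 16 faults
f=3: 11 faults
f=4: 8 faults
f=5: 5 faults
Smallest f with faults ≤ 5 is 5.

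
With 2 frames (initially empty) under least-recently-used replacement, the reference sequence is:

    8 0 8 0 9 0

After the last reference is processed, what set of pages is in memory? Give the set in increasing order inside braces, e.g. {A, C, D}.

{0, 9}

8 → fault, frames {8}
0 → fault, frames {8,0}
8 → hit
0 → hit
9 → fault, evict 8, frames {0,9}
0 → hit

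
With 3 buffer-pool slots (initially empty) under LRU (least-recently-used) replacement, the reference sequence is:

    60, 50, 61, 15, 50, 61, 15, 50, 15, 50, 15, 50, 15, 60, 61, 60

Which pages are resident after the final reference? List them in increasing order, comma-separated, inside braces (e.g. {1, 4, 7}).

{15, 60, 61}

60: fault, frames (60)
50: fault, frames (60 50)
61: fault, frames (60 50 61)
15: fault, evict 60, frames (50 61 15)
50: hit
61: hit
15: hit
50: hit
15: hit
50: hit
15: hit
50: hit
15: hit
60: fault, evict 61, frames (50 15 60)
61: fault, evict 50, frames (15 60 61)
60: hit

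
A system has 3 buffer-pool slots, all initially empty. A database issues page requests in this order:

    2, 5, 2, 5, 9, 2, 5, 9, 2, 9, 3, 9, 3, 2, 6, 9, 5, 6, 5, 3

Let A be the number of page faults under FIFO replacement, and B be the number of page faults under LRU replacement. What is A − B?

Under FIFO: F F . . F . . . . . F . . F F F F . . F → 9 faults.
Under LRU: F F . . F . . . . . F . . . F F F . . F → 8 faults.
A − B = 9 − 8 = 1.

1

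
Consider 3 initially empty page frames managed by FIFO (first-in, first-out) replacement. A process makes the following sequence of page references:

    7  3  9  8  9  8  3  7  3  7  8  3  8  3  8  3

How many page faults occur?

6

7 -> miss, frames {7}
3 -> miss, frames {7,3}
9 -> miss, frames {7,3,9}
8 -> miss, evict 7, frames {3,9,8}
9 -> hit
8 -> hit
3 -> hit
7 -> miss, evict 3, frames {9,8,7}
3 -> miss, evict 9, frames {8,7,3}
7 -> hit
8 -> hit
3 -> hit
8 -> hit
3 -> hit
8 -> hit
3 -> hit
Page faults: 6.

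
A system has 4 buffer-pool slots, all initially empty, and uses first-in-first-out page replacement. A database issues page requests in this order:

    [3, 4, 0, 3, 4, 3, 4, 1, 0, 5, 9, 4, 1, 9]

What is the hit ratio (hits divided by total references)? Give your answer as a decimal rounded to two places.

3 -> fault, frames (3)
4 -> fault, frames (3 4)
0 -> fault, frames (3 4 0)
3 -> hit
4 -> hit
3 -> hit
4 -> hit
1 -> fault, frames (3 4 0 1)
0 -> hit
5 -> fault, evict 3, frames (4 0 1 5)
9 -> fault, evict 4, frames (0 1 5 9)
4 -> fault, evict 0, frames (1 5 9 4)
1 -> hit
9 -> hit
Hits: 7 of 14 references → 7/14 = 0.5000.

0.50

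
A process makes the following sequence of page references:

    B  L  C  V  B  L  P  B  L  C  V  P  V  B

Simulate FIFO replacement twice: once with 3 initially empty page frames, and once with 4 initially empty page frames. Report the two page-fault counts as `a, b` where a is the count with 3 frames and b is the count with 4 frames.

10, 11

3 frames: F F F F F F F . . F F . . F → 10 faults.
4 frames: F F F F . . F F F F F F . F → 11 faults.
11 > 10: adding a frame increased faults — Belady's anomaly.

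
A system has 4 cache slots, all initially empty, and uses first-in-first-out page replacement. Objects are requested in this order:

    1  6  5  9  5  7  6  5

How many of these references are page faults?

1: miss, frames {1}
6: miss, frames {1,6}
5: miss, frames {1,6,5}
9: miss, frames {1,6,5,9}
5: hit
7: miss, evict 1, frames {6,5,9,7}
6: hit
5: hit
Page faults: 5.

5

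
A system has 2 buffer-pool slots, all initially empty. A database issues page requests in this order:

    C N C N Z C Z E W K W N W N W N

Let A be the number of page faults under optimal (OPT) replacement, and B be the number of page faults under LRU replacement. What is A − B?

-1

Under OPT: F F . . F . . F F F . F . . . . → 7 faults.
Under LRU: F F . . F F . F F F . F . . . . → 8 faults.
A − B = 7 − 8 = -1.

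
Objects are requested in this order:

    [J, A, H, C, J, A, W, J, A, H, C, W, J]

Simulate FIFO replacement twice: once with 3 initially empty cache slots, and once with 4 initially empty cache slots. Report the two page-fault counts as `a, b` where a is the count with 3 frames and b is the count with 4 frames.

3 frames: F F F F F F F . . F F . F → 10 faults.
4 frames: F F F F . . F F F F F F F → 11 faults.
11 > 10: adding a frame increased faults — Belady's anomaly.

10, 11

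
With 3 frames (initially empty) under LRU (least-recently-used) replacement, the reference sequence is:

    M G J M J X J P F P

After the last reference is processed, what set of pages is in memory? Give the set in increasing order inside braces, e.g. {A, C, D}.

M -> fault, frames {M}
G -> fault, frames {M,G}
J -> fault, frames {M,G,J}
M -> hit
J -> hit
X -> fault, evict G, frames {M,J,X}
J -> hit
P -> fault, evict M, frames {X,J,P}
F -> fault, evict X, frames {J,P,F}
P -> hit

{F, J, P}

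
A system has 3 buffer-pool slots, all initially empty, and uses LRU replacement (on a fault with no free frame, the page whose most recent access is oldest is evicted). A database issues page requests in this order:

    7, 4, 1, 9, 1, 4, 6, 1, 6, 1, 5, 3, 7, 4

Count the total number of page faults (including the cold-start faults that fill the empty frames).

9

7: fault, frames [7]
4: fault, frames [7, 4]
1: fault, frames [7, 4, 1]
9: fault, evict 7, frames [4, 1, 9]
1: hit
4: hit
6: fault, evict 9, frames [1, 4, 6]
1: hit
6: hit
1: hit
5: fault, evict 4, frames [6, 1, 5]
3: fault, evict 6, frames [1, 5, 3]
7: fault, evict 1, frames [5, 3, 7]
4: fault, evict 5, frames [3, 7, 4]
Page faults: 9.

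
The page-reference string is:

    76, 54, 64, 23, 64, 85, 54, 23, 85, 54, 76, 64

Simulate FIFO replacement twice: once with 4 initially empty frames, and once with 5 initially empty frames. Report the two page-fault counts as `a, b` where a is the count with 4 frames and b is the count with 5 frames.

4 frames: F F F F . F . . . . F . → 6 faults.
5 frames: F F F F . F . . . . . . → 5 faults.
5 < 6: adding a frame reduced faults, as is typical.

6, 5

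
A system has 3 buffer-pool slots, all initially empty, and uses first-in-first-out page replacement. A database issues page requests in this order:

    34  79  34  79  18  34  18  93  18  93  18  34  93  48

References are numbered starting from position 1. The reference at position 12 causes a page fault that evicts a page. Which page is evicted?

pos 1: 34 -> miss, frames {34}
pos 2: 79 -> miss, frames {34,79}
pos 3: 34 -> hit
pos 4: 79 -> hit
pos 5: 18 -> miss, frames {34,79,18}
pos 6: 34 -> hit
pos 7: 18 -> hit
pos 8: 93 -> miss, evict 34, frames {79,18,93}
pos 9: 18 -> hit
pos 10: 93 -> hit
pos 11: 18 -> hit
pos 12: 34 -> miss, evict 79, frames {18,93,34}
At position 12, page 79 is evicted.

79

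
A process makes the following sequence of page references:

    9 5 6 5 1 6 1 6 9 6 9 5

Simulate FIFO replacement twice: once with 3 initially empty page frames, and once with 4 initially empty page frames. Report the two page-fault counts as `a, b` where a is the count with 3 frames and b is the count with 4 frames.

3 frames: F F F . F . . . F . . F → 6 faults.
4 frames: F F F . F . . . . . . . → 4 faults.
4 < 6: adding a frame reduced faults, as is typical.

6, 4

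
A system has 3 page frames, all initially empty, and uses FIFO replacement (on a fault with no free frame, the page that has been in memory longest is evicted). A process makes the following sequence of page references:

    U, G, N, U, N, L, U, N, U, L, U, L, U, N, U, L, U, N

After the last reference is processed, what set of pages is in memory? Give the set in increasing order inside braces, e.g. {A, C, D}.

{L, N, U}

U: miss, frames (U)
G: miss, frames (U G)
N: miss, frames (U G N)
U: hit
N: hit
L: miss, evict U, frames (G N L)
U: miss, evict G, frames (N L U)
N: hit
U: hit
L: hit
U: hit
L: hit
U: hit
N: hit
U: hit
L: hit
U: hit
N: hit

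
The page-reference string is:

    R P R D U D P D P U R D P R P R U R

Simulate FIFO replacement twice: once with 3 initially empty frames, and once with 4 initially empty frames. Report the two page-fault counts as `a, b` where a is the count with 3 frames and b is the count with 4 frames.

3 frames: F F . F F . . . . . F . F . . . . . → 6 faults.
4 frames: F F . F F . . . . . . . . . . . . . → 4 faults.
4 < 6: adding a frame reduced faults, as is typical.

6, 4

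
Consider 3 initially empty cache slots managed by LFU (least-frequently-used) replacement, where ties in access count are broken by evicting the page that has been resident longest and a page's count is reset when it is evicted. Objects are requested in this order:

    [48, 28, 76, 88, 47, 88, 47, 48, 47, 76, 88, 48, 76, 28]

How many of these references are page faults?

10

48 -> miss, frames (48)
28 -> miss, frames (48 28)
76 -> miss, frames (48 28 76)
88 -> miss, evict 48, frames (28 76 88)
47 -> miss, evict 28, frames (76 88 47)
88 -> hit
47 -> hit
48 -> miss, evict 76, frames (88 47 48)
47 -> hit
76 -> miss, evict 48, frames (88 47 76)
88 -> hit
48 -> miss, evict 76, frames (88 47 48)
76 -> miss, evict 48, frames (88 47 76)
28 -> miss, evict 76, frames (88 47 28)
Page faults: 10.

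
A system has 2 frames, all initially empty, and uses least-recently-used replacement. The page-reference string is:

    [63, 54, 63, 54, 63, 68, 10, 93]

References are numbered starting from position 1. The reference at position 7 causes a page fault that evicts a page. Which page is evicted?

pos 1: 63 → miss, frames {63}
pos 2: 54 → miss, frames {63,54}
pos 3: 63 → hit
pos 4: 54 → hit
pos 5: 63 → hit
pos 6: 68 → miss, evict 54, frames {63,68}
pos 7: 10 → miss, evict 63, frames {68,10}
At position 7, page 63 is evicted.

63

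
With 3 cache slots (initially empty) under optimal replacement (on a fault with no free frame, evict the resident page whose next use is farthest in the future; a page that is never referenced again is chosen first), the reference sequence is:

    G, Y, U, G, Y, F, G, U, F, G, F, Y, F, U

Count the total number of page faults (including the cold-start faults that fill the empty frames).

G: fault, frames (G)
Y: fault, frames (G Y)
U: fault, frames (G Y U)
G: hit
Y: hit
F: fault, evict Y, frames (G U F)
G: hit
U: hit
F: hit
G: hit
F: hit
Y: fault, evict G, frames (U F Y)
F: hit
U: hit
Page faults: 5.

5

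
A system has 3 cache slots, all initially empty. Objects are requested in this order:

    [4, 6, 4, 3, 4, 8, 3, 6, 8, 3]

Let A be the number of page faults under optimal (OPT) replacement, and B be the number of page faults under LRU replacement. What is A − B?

-1

Under OPT: F F . F . F . . . . → 4 faults.
Under LRU: F F . F . F . F . . → 5 faults.
A − B = 4 − 5 = -1.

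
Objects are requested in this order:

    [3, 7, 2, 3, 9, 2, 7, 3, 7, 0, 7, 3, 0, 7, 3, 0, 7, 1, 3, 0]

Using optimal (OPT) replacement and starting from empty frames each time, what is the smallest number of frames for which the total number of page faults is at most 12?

f=1: 20 faults
f=2: 12 faults
f=3: 7 faults
f=4: 6 faults
f=5: 6 faults
f=6: 6 faults
Smallest f with faults ≤ 12 is 2.

2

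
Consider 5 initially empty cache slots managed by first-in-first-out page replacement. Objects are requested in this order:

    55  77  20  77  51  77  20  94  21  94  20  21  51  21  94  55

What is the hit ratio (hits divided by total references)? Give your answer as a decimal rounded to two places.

55 -> miss, frames [55]
77 -> miss, frames [55, 77]
20 -> miss, frames [55, 77, 20]
77 -> hit
51 -> miss, frames [55, 77, 20, 51]
77 -> hit
20 -> hit
94 -> miss, frames [55, 77, 20, 51, 94]
21 -> miss, evict 55, frames [77, 20, 51, 94, 21]
94 -> hit
20 -> hit
21 -> hit
51 -> hit
21 -> hit
94 -> hit
55 -> miss, evict 77, frames [20, 51, 94, 21, 55]
Hits: 9 of 16 references → 9/16 = 0.5625.

0.56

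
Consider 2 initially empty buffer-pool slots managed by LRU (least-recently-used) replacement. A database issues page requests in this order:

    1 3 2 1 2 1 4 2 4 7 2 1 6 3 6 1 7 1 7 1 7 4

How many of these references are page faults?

14

1 → fault, frames {1}
3 → fault, frames {1,3}
2 → fault, evict 1, frames {3,2}
1 → fault, evict 3, frames {2,1}
2 → hit
1 → hit
4 → fault, evict 2, frames {1,4}
2 → fault, evict 1, frames {4,2}
4 → hit
7 → fault, evict 2, frames {4,7}
2 → fault, evict 4, frames {7,2}
1 → fault, evict 7, frames {2,1}
6 → fault, evict 2, frames {1,6}
3 → fault, evict 1, frames {6,3}
6 → hit
1 → fault, evict 3, frames {6,1}
7 → fault, evict 6, frames {1,7}
1 → hit
7 → hit
1 → hit
7 → hit
4 → fault, evict 1, frames {7,4}
Page faults: 14.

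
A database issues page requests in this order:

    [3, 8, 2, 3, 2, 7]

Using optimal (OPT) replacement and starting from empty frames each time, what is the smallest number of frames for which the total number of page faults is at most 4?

2

f=1: 6 faults
f=2: 4 faults
f=3: 4 faults
f=4: 4 faults
Smallest f with faults ≤ 4 is 2.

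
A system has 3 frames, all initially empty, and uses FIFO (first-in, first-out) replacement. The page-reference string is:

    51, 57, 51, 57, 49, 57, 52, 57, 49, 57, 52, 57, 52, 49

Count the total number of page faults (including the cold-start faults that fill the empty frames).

51 -> fault, frames (51)
57 -> fault, frames (51 57)
51 -> hit
57 -> hit
49 -> fault, frames (51 57 49)
57 -> hit
52 -> fault, evict 51, frames (57 49 52)
57 -> hit
49 -> hit
57 -> hit
52 -> hit
57 -> hit
52 -> hit
49 -> hit
Page faults: 4.

4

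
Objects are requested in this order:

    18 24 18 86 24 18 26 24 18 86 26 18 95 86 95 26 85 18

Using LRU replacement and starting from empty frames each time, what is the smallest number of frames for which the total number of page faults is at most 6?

5

f=1: 18 faults
f=2: 16 faults
f=3: 11 faults
f=4: 7 faults
f=5: 6 faults
f=6: 6 faults
Smallest f with faults ≤ 6 is 5.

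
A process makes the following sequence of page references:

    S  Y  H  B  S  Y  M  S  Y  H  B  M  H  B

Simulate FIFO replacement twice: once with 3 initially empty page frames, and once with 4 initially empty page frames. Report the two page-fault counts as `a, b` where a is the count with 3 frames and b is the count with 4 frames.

3 frames: F F F F F F F . . F F . . . → 9 faults.
4 frames: F F F F . . F F F F F F . . → 10 faults.
10 > 9: adding a frame increased faults — Belady's anomaly.

9, 10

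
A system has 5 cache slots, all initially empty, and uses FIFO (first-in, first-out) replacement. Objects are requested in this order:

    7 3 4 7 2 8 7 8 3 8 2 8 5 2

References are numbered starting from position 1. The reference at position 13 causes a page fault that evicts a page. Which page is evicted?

7

pos 1: 7 → fault, frames [7]
pos 2: 3 → fault, frames [7, 3]
pos 3: 4 → fault, frames [7, 3, 4]
pos 4: 7 → hit
pos 5: 2 → fault, frames [7, 3, 4, 2]
pos 6: 8 → fault, frames [7, 3, 4, 2, 8]
pos 7: 7 → hit
pos 8: 8 → hit
pos 9: 3 → hit
pos 10: 8 → hit
pos 11: 2 → hit
pos 12: 8 → hit
pos 13: 5 → fault, evict 7, frames [3, 4, 2, 8, 5]
At position 13, page 7 is evicted.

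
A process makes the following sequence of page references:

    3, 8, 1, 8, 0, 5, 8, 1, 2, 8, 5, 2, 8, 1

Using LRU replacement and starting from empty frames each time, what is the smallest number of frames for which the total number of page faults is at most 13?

f=1: 14 faults
f=2: 13 faults
f=3: 9 faults
f=4: 6 faults
f=5: 6 faults
f=6: 6 faults
Smallest f with faults ≤ 13 is 2.

2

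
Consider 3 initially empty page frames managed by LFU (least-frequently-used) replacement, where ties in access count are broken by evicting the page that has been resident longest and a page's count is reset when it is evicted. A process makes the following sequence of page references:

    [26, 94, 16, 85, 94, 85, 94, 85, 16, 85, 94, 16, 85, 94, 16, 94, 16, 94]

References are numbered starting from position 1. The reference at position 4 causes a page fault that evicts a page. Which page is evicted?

26

pos 1: 26 -> fault, frames [26]
pos 2: 94 -> fault, frames [26, 94]
pos 3: 16 -> fault, frames [26, 94, 16]
pos 4: 85 -> fault, evict 26, frames [94, 16, 85]
At position 4, page 26 is evicted.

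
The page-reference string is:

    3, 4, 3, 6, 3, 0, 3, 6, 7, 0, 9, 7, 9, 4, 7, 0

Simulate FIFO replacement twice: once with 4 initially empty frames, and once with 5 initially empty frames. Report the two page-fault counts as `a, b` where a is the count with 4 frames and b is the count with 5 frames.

7, 6

4 frames: F F . F . F . . F . F . . F . . → 7 faults.
5 frames: F F . F . F . . F . F . . . . . → 6 faults.
6 < 7: adding a frame reduced faults, as is typical.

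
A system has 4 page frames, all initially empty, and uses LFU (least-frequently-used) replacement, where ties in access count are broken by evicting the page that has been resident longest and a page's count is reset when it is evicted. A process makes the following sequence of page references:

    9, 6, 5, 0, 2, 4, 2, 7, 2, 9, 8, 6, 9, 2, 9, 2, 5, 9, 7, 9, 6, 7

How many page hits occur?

9 → fault, frames {9}
6 → fault, frames {9,6}
5 → fault, frames {9,6,5}
0 → fault, frames {9,6,5,0}
2 → fault, evict 9, frames {6,5,0,2}
4 → fault, evict 6, frames {5,0,2,4}
2 → hit
7 → fault, evict 5, frames {0,2,4,7}
2 → hit
9 → fault, evict 0, frames {2,4,7,9}
8 → fault, evict 4, frames {2,7,9,8}
6 → fault, evict 7, frames {2,9,8,6}
9 → hit
2 → hit
9 → hit
2 → hit
5 → fault, evict 8, frames {2,9,6,5}
9 → hit
7 → fault, evict 6, frames {2,9,5,7}
9 → hit
6 → fault, evict 5, frames {2,9,7,6}
7 → hit
Hits: 9.

9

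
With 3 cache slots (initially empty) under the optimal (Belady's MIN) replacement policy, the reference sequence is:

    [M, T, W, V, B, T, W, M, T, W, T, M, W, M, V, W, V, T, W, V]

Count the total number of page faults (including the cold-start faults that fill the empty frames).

M: miss, frames {M}
T: miss, frames {M,T}
W: miss, frames {M,T,W}
V: miss, evict M, frames {T,W,V}
B: miss, evict V, frames {T,W,B}
T: hit
W: hit
M: miss, evict B, frames {T,W,M}
T: hit
W: hit
T: hit
M: hit
W: hit
M: hit
V: miss, evict M, frames {T,W,V}
W: hit
V: hit
T: hit
W: hit
V: hit
Page faults: 7.

7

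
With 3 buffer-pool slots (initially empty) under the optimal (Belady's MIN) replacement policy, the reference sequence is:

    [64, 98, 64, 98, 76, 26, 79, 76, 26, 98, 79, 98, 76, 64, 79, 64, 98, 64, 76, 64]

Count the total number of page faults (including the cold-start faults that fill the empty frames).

64 → miss, frames (64)
98 → miss, frames (64 98)
64 → hit
98 → hit
76 → miss, frames (64 98 76)
26 → miss, evict 64, frames (98 76 26)
79 → miss, evict 98, frames (76 26 79)
76 → hit
26 → hit
98 → miss, evict 26, frames (76 79 98)
79 → hit
98 → hit
76 → hit
64 → miss, evict 76, frames (79 98 64)
79 → hit
64 → hit
98 → hit
64 → hit
76 → miss, evict 98, frames (79 64 76)
64 → hit
Page faults: 8.

8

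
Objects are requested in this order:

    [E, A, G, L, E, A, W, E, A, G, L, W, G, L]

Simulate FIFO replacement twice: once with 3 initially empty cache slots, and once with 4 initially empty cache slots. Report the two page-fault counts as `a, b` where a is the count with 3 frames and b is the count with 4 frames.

9, 10

3 frames: F F F F F F F . . F F . . . → 9 faults.
4 frames: F F F F . . F F F F F F . . → 10 faults.
10 > 9: adding a frame increased faults — Belady's anomaly.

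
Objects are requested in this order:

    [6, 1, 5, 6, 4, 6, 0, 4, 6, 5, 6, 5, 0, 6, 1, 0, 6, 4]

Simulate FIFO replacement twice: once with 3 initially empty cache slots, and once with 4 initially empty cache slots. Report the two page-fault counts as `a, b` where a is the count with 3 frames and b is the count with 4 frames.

3 frames: F F F . F F F . . F . . . . F . F F → 10 faults.
4 frames: F F F . F . F . F . . . . . F . . . → 7 faults.
7 < 10: adding a frame reduced faults, as is typical.

10, 7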